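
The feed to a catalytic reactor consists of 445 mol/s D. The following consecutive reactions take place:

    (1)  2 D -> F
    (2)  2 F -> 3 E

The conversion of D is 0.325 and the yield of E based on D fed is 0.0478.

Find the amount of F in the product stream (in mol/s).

58.1 mol/s

Conversion of D: D consumed = 2ξ₁ = 0.325 × 445 → ξ₁ = 72.31 mol/s.
Yield of E: 3ξ₂ / 445 = 0.0478 → ξ₂ = 7.09 mol/s.
Outlet amounts (n = n₀ + Σ ν·ξ):
  D: 445 − 2(72.31) = 300.4
  F: 0 + 1(72.31) − 2(7.09) = 58.13
  E: 0 + 3(7.09) = 21.27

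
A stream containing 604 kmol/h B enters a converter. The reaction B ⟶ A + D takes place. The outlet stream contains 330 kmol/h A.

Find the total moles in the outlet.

934 kmol/h

For A: n = n₀ + 1ξ → 330 = 0 + 1ξ, giving ξ = 330 kmol/h.
Outlet amounts (n = n₀ + ν ξ):
  B: 604 − 1(330) = 274
  A: 0 + 1(330) = 330
  D: 0 + 1(330) = 330
Total out = 274 + 330 + 330 = 934 kmol/h.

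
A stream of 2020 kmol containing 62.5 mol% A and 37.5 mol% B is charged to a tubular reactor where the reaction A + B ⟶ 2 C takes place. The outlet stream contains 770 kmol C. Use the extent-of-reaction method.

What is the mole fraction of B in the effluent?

For C: n = n₀ + 2ξ → 770 = 0 + 2ξ, giving ξ = 385 kmol.
Outlet amounts (n = n₀ + ν ξ):
  A: 1262 − 1(385) = 877.5
  B: 757.5 − 1(385) = 372.5
  C: 0 + 2(385) = 770
Total out = 2020 kmol; y_B = 372.5 / 2020 = 0.1844.

0.184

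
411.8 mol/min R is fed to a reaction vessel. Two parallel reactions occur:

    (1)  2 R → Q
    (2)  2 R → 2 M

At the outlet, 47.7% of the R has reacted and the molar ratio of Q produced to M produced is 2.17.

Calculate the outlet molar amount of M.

Conversion of R: R consumed = 0.477 × 411.8 = 196.4 mol/min = 2ξ₁ + 2ξ₂.
Selectivity: 1ξ₁ / (2ξ₂) = 2.17 → ξ₁ = 4.34 ξ₂.
Substitute: (2·4.34 + 2) ξ₂ = 196.4 → ξ₂ = 18.39 mol/min, ξ₁ = 79.82 mol/min.
Outlet amounts (n = n₀ + Σ ν·ξ):
  R: 411.8 − 2(79.82) − 2(18.39) = 215.4
  Q: 0 + 1(79.82) = 79.82
  M: 0 + 2(18.39) = 36.78

36.8 mol/min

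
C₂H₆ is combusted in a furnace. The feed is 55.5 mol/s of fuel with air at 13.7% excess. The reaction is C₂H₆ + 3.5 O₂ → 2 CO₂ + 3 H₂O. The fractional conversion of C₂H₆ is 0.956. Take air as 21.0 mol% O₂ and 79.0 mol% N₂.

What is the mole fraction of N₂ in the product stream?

0.733

Stoichiometric O₂ = 3.5 × 55.5 = 194.2 mol/s; O₂ fed = 194.2 × 1.137 = 220.9 mol/s.
N₂ fed = 220.9 × 79/21 = 830.9 mol/s.
Fuel reacted = 0.956 × 55.5 → ξ = 53.06 mol/s.
Outlet (n = n₀ + ν ξ):
  C₂H₆: 55.5 − 1(53.06) = 2.442
  O₂: 220.9 − 3.5(53.06) = 35.16
  N₂: 830.9 (inert)
  CO₂: 0 + 2(53.06) = 106.1
  H₂O: 0 + 3(53.06) = 159.2
Total out = 1134 mol/s; y_N₂ = 830.9 / 1134 = 0.7328.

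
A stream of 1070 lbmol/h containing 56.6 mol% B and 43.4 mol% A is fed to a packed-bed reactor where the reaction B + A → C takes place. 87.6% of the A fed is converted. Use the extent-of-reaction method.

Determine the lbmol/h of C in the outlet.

407 lbmol/h

A reacted = 0.876 × 464.4 = 406.8 lbmol/h; ν_A = −1, so ξ = 406.8/1 = 406.8 lbmol/h.
Outlet amounts (n = n₀ + ν ξ):
  B: 605.6 − 1(406.8) = 198.8
  A: 464.4 − 1(406.8) = 57.58
  C: 0 + 1(406.8) = 406.8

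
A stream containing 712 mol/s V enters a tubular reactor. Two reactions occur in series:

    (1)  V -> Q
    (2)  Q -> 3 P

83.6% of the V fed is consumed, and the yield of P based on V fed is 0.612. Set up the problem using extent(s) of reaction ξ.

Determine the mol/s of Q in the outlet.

Conversion of V: V consumed = 1ξ₁ = 0.836 × 712 → ξ₁ = 595.2 mol/s.
Yield of P: 3ξ₂ / 712 = 0.612 → ξ₂ = 145.2 mol/s.
Outlet amounts (n = n₀ + Σ ν·ξ):
  V: 712 − 1(595.2) = 116.8
  Q: 0 + 1(595.2) − 1(145.2) = 450
  P: 0 + 3(145.2) = 435.7

450 mol/s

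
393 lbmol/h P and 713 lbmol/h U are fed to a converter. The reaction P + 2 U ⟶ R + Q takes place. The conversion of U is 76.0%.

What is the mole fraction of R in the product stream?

U reacted = 0.76 × 713 = 541.9 lbmol/h; ν_U = −2, so ξ = 541.9/2 = 270.9 lbmol/h.
Outlet amounts (n = n₀ + ν ξ):
  P: 393 − 1(270.9) = 122.1
  U: 713 − 2(270.9) = 171.1
  R: 0 + 1(270.9) = 270.9
  Q: 0 + 1(270.9) = 270.9
Total out = 835.1 lbmol/h; y_R = 270.9 / 835.1 = 0.3245.

0.324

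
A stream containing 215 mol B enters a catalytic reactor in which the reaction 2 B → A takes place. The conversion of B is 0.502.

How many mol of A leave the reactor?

54 mol

B reacted = 0.502 × 215 = 107.9 mol; ν_B = −2, so ξ = 107.9/2 = 53.97 mol.
Outlet amounts (n = n₀ + ν ξ):
  B: 215 − 2(53.97) = 107.1
  A: 0 + 1(53.97) = 53.97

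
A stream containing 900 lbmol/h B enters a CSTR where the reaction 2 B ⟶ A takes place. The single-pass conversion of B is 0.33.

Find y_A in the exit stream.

B reacted = 0.33 × 900 = 297 lbmol/h; ν_B = −2, so ξ = 297/2 = 148.5 lbmol/h.
Outlet amounts (n = n₀ + ν ξ):
  B: 900 − 2(148.5) = 603
  A: 0 + 1(148.5) = 148.5
Total out = 751.5 lbmol/h; y_A = 148.5 / 751.5 = 0.1976.

0.198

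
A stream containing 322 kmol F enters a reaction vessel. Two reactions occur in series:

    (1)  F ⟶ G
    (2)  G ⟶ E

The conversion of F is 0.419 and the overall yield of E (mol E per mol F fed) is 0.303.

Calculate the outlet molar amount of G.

Conversion of F: F consumed = 1ξ₁ = 0.419 × 322 → ξ₁ = 134.9 kmol.
Yield of E: 1ξ₂ / 322 = 0.303 → ξ₂ = 97.57 kmol.
Outlet amounts (n = n₀ + Σ ν·ξ):
  F: 322 − 1(134.9) = 187.1
  G: 0 + 1(134.9) − 1(97.57) = 37.35
  E: 0 + 1(97.57) = 97.57

37.4 kmol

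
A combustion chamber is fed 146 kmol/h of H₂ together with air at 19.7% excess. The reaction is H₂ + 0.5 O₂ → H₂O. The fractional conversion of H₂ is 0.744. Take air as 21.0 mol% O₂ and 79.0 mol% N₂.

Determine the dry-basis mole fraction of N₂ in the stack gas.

0.824

Stoichiometric O₂ = 0.5 × 146 = 73 kmol/h; O₂ fed = 73 × 1.197 = 87.38 kmol/h.
N₂ fed = 87.38 × 79/21 = 328.7 kmol/h.
Fuel reacted = 0.744 × 146 → ξ = 108.6 kmol/h.
Outlet (n = n₀ + ν ξ):
  H₂: 146 − 1(108.6) = 37.38
  O₂: 87.38 − 0.5(108.6) = 33.07
  N₂: 328.7 (inert)
  H₂O: 0 + 1(108.6) = 108.6
Dry total = 399.2 kmol/h; y_N₂ (dry) = 328.7 / 399.2 = 0.8235.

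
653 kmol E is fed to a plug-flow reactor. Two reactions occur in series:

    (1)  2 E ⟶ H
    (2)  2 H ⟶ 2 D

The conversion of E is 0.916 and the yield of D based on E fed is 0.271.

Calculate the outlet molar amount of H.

Conversion of E: E consumed = 2ξ₁ = 0.916 × 653 → ξ₁ = 299.1 kmol.
Yield of D: 2ξ₂ / 653 = 0.271 → ξ₂ = 88.48 kmol.
Outlet amounts (n = n₀ + Σ ν·ξ):
  E: 653 − 2(299.1) = 54.85
  H: 0 + 1(299.1) − 2(88.48) = 122.1
  D: 0 + 2(88.48) = 177

122 kmol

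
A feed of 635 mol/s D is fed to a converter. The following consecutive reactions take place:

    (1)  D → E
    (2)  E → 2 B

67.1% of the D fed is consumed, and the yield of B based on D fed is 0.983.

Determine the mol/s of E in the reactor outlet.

Conversion of D: D consumed = 1ξ₁ = 0.671 × 635 → ξ₁ = 426.1 mol/s.
Yield of B: 2ξ₂ / 635 = 0.983 → ξ₂ = 312.1 mol/s.
Outlet amounts (n = n₀ + Σ ν·ξ):
  D: 635 − 1(426.1) = 208.9
  E: 0 + 1(426.1) − 1(312.1) = 114
  B: 0 + 2(312.1) = 624.2

114 mol/s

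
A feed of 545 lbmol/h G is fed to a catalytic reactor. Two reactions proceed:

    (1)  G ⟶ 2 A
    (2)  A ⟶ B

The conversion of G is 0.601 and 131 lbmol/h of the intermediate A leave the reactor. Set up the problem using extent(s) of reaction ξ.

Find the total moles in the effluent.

Conversion of G: G consumed = 1ξ₁ = 0.601 × 545 → ξ₁ = 327.5 lbmol/h.
A balance: n_A = 0 + 2ξ₁ − 1ξ₂ = 131 → ξ₂ = (2·327.5 − 131)/1 = 524.1 lbmol/h.
Outlet amounts (n = n₀ + Σ ν·ξ):
  G: 545 − 1(327.5) = 217.5
  A: 0 + 2(327.5) − 1(524.1) = 131
  B: 0 + 1(524.1) = 524.1
Total out = 217.5 + 131 + 524.1 = 872.5 lbmol/h.

873 lbmol/h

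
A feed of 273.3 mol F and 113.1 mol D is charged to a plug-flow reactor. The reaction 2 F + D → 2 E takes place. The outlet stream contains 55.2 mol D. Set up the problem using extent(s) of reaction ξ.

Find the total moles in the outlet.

328 mol

For D: n = n₀ − 1ξ → 55.2 = 113.1 − 1ξ, giving ξ = 57.9 mol.
Outlet amounts (n = n₀ + ν ξ):
  F: 273.3 − 2(57.9) = 157.5
  D: 113.1 − 1(57.9) = 55.2
  E: 0 + 2(57.9) = 115.8
Total out = 157.5 + 55.2 + 115.8 = 328.5 mol.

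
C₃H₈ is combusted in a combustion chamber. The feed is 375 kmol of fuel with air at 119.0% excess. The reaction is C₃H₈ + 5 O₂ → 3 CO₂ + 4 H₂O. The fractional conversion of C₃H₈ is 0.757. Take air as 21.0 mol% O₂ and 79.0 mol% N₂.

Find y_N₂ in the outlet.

0.764

Stoichiometric O₂ = 5 × 375 = 1875 kmol; O₂ fed = 1875 × 2.190 = 4106 kmol.
N₂ fed = 4106 × 79/21 = 15450 kmol.
Fuel reacted = 0.757 × 375 → ξ = 283.9 kmol.
Outlet (n = n₀ + ν ξ):
  C₃H₈: 375 − 1(283.9) = 91.12
  O₂: 4106 − 5(283.9) = 2687
  N₂: 15450 (inert)
  CO₂: 0 + 3(283.9) = 851.6
  H₂O: 0 + 4(283.9) = 1136
Total out = 20210 kmol; y_N₂ = 15450 / 20210 = 0.7642.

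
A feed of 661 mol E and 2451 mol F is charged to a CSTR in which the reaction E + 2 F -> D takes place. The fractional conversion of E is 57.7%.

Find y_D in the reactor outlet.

E reacted = 0.577 × 661 = 381.4 mol; ν_E = −1, so ξ = 381.4/1 = 381.4 mol.
Outlet amounts (n = n₀ + ν ξ):
  E: 661 − 1(381.4) = 279.6
  F: 2451 − 2(381.4) = 1688
  D: 0 + 1(381.4) = 381.4
Total out = 2349 mol; y_D = 381.4 / 2349 = 0.1624.

0.162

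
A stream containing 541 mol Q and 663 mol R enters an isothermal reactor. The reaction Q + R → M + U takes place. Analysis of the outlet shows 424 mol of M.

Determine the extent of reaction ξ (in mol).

ξ = 424 mol

For M: n = n₀ + 1ξ → 424 = 0 + 1ξ, giving ξ = 424 mol.
Outlet amounts (n = n₀ + ν ξ):
  Q: 541 − 1(424) = 117
  R: 663 − 1(424) = 239
  M: 0 + 1(424) = 424
  U: 0 + 1(424) = 424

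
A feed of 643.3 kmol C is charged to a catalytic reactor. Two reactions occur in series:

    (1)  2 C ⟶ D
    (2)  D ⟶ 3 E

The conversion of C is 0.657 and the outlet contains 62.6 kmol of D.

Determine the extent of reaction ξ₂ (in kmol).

Conversion of C: C consumed = 2ξ₁ = 0.657 × 643.3 → ξ₁ = 211.3 kmol.
D balance: n_D = 0 + 1ξ₁ − 1ξ₂ = 62.6 → ξ₂ = (1·211.3 − 62.6)/1 = 148.7 kmol.
Outlet amounts (n = n₀ + Σ ν·ξ):
  C: 643.3 − 2(211.3) = 220.7
  D: 0 + 1(211.3) − 1(148.7) = 62.6
  E: 0 + 3(148.7) = 446.2

ξ₂ = 149 kmol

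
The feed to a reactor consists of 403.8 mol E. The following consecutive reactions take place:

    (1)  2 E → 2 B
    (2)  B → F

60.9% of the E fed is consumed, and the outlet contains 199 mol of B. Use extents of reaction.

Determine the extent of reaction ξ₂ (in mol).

Conversion of E: E consumed = 2ξ₁ = 0.609 × 403.8 → ξ₁ = 123 mol.
B balance: n_B = 0 + 2ξ₁ − 1ξ₂ = 199 → ξ₂ = (2·123 − 199)/1 = 46.91 mol.
Outlet amounts (n = n₀ + Σ ν·ξ):
  E: 403.8 − 2(123) = 157.9
  B: 0 + 2(123) − 1(46.91) = 199
  F: 0 + 1(46.91) = 46.91

ξ₂ = 46.9 mol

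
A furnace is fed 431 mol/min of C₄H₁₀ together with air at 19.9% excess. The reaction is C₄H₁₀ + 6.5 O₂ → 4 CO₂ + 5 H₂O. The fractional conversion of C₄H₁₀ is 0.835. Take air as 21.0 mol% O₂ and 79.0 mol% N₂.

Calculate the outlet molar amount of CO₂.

Stoichiometric O₂ = 6.5 × 431 = 2802 mol/min; O₂ fed = 2802 × 1.199 = 3359 mol/min.
N₂ fed = 3359 × 79/21 = 12640 mol/min.
Fuel reacted = 0.835 × 431 → ξ = 359.9 mol/min.
Outlet (n = n₀ + ν ξ):
  C₄H₁₀: 431 − 1(359.9) = 71.12
  O₂: 3359 − 6.5(359.9) = 1020
  N₂: 12640 (inert)
  CO₂: 0 + 4(359.9) = 1440
  H₂O: 0 + 5(359.9) = 1799

1440 mol/min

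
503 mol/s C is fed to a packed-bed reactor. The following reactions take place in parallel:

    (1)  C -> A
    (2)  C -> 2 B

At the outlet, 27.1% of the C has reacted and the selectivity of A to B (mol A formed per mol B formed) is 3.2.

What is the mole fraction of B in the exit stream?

0.0707

Conversion of C: C consumed = 0.271 × 503 = 136.3 mol/s = 1ξ₁ + 1ξ₂.
Selectivity: 1ξ₁ / (2ξ₂) = 3.2 → ξ₁ = 6.4 ξ₂.
Substitute: (1·6.4 + 1) ξ₂ = 136.3 → ξ₂ = 18.42 mol/s, ξ₁ = 117.9 mol/s.
Outlet amounts (n = n₀ + Σ ν·ξ):
  C: 503 − 1(117.9) − 1(18.42) = 366.7
  A: 0 + 1(117.9) = 117.9
  B: 0 + 2(18.42) = 36.84
Total out = 521.4 mol/s; y_B = 36.84 / 521.4 = 0.07066.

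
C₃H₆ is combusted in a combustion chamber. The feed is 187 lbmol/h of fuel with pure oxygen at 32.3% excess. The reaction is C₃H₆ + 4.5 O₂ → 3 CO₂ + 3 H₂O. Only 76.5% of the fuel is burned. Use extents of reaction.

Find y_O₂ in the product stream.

0.342

Stoichiometric O₂ = 4.5 × 187 = 841.5 lbmol/h; O₂ fed = 841.5 × 1.323 = 1113 lbmol/h.
Fuel reacted = 0.765 × 187 → ξ = 143.1 lbmol/h.
Outlet (n = n₀ + ν ξ):
  C₃H₆: 187 − 1(143.1) = 43.94
  O₂: 1113 − 4.5(143.1) = 469.6
  CO₂: 0 + 3(143.1) = 429.2
  H₂O: 0 + 3(143.1) = 429.2
Total out = 1372 lbmol/h; y_O₂ = 469.6 / 1372 = 0.3423.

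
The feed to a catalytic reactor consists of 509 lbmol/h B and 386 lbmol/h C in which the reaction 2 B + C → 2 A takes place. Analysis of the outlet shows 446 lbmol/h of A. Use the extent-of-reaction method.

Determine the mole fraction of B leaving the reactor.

For A: n = n₀ + 2ξ → 446 = 0 + 2ξ, giving ξ = 223 lbmol/h.
Outlet amounts (n = n₀ + ν ξ):
  B: 509 − 2(223) = 63
  C: 386 − 1(223) = 163
  A: 0 + 2(223) = 446
Total out = 672 lbmol/h; y_B = 63 / 672 = 0.09375.

0.0938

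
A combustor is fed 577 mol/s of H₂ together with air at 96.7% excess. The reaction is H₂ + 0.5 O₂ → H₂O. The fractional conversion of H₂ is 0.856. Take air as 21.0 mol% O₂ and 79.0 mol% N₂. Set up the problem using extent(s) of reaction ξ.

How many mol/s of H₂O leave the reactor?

Stoichiometric O₂ = 0.5 × 577 = 288.5 mol/s; O₂ fed = 288.5 × 1.967 = 567.5 mol/s.
N₂ fed = 567.5 × 79/21 = 2135 mol/s.
Fuel reacted = 0.856 × 577 → ξ = 493.9 mol/s.
Outlet (n = n₀ + ν ξ):
  H₂: 577 − 1(493.9) = 83.09
  O₂: 567.5 − 0.5(493.9) = 320.5
  N₂: 2135 (inert)
  H₂O: 0 + 1(493.9) = 493.9

494 mol/s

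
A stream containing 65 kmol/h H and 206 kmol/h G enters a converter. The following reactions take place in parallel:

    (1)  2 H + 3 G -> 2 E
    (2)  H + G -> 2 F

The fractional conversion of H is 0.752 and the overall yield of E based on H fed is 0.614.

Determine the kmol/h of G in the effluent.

137 kmol/h

Yield of E: 2ξ₁ / 65 = 0.614 → ξ₁ = 19.95 kmol/h.
Conversion of H: 2ξ₁ + 1ξ₂ = 0.752 × 65 = 48.88 → ξ₂ = 8.97 kmol/h.
Outlet amounts (n = n₀ + Σ ν·ξ):
  H: 65 − 2(19.95) − 1(8.97) = 16.12
  G: 206 − 3(19.95) − 1(8.97) = 137.2
  E: 0 + 2(19.95) = 39.91
  F: 0 + 2(8.97) = 17.94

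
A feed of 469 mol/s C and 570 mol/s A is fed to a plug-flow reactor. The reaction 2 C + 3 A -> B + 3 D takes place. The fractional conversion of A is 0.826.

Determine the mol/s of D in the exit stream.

A reacted = 0.826 × 570 = 470.8 mol/s; ν_A = −3, so ξ = 470.8/3 = 156.9 mol/s.
Outlet amounts (n = n₀ + ν ξ):
  C: 469 − 2(156.9) = 155.1
  A: 570 − 3(156.9) = 99.18
  B: 0 + 1(156.9) = 156.9
  D: 0 + 3(156.9) = 470.8

471 mol/s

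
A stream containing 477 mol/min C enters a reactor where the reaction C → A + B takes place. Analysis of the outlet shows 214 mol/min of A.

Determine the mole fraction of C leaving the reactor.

0.381

For A: n = n₀ + 1ξ → 214 = 0 + 1ξ, giving ξ = 214 mol/min.
Outlet amounts (n = n₀ + ν ξ):
  C: 477 − 1(214) = 263
  A: 0 + 1(214) = 214
  B: 0 + 1(214) = 214
Total out = 691 mol/min; y_C = 263 / 691 = 0.3806.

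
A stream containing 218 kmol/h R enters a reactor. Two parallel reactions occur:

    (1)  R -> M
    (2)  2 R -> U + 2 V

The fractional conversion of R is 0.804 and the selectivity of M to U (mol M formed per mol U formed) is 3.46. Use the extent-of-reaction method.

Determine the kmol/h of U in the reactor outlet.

Conversion of R: R consumed = 0.804 × 218 = 175.3 kmol/h = 1ξ₁ + 2ξ₂.
Selectivity: 1ξ₁ / (1ξ₂) = 3.46 → ξ₁ = 3.46 ξ₂.
Substitute: (1·3.46 + 2) ξ₂ = 175.3 → ξ₂ = 32.1 kmol/h, ξ₁ = 111.1 kmol/h.
Outlet amounts (n = n₀ + Σ ν·ξ):
  R: 218 − 1(111.1) − 2(32.1) = 42.73
  M: 0 + 1(111.1) = 111.1
  U: 0 + 1(32.1) = 32.1
  V: 0 + 2(32.1) = 64.2

32.1 kmol/h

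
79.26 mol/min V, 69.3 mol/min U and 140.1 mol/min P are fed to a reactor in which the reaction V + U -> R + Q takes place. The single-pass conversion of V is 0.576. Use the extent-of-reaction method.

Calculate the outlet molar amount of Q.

45.7 mol/min

V reacted = 0.576 × 79.26 = 45.65 mol/min; ν_V = −1, so ξ = 45.65/1 = 45.65 mol/min.
Outlet amounts (n = n₀ + ν ξ):
  V: 79.26 − 1(45.65) = 33.61
  U: 69.3 − 1(45.65) = 23.65
  R: 0 + 1(45.65) = 45.65
  Q: 0 + 1(45.65) = 45.65
  P: 140.1 (inert)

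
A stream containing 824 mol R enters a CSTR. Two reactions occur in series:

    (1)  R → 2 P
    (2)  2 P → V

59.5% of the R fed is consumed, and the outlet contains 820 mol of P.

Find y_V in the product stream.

Conversion of R: R consumed = 1ξ₁ = 0.595 × 824 → ξ₁ = 490.3 mol.
P balance: n_P = 0 + 2ξ₁ − 2ξ₂ = 820 → ξ₂ = (2·490.3 − 820)/2 = 80.28 mol.
Outlet amounts (n = n₀ + Σ ν·ξ):
  R: 824 − 1(490.3) = 333.7
  P: 0 + 2(490.3) − 2(80.28) = 820
  V: 0 + 1(80.28) = 80.28
Total out = 1234 mol; y_V = 80.28 / 1234 = 0.06506.

0.0651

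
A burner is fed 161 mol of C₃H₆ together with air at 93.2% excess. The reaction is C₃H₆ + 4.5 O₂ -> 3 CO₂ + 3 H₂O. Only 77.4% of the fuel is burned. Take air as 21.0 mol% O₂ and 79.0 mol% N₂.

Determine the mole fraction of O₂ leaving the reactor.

0.122

Stoichiometric O₂ = 4.5 × 161 = 724.5 mol; O₂ fed = 724.5 × 1.932 = 1400 mol.
N₂ fed = 1400 × 79/21 = 5266 mol.
Fuel reacted = 0.774 × 161 → ξ = 124.6 mol.
Outlet (n = n₀ + ν ξ):
  C₃H₆: 161 − 1(124.6) = 36.39
  O₂: 1400 − 4.5(124.6) = 839
  N₂: 5266 (inert)
  CO₂: 0 + 3(124.6) = 373.8
  H₂O: 0 + 3(124.6) = 373.8
Total out = 6889 mol; y_O₂ = 839 / 6889 = 0.1218.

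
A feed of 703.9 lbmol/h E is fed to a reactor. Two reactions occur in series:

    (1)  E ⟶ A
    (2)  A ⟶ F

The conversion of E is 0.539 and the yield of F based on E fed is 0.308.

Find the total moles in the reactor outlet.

704 lbmol/h

Conversion of E: E consumed = 1ξ₁ = 0.539 × 703.9 → ξ₁ = 379.4 lbmol/h.
Yield of F: 1ξ₂ / 703.9 = 0.308 → ξ₂ = 216.8 lbmol/h.
Outlet amounts (n = n₀ + Σ ν·ξ):
  E: 703.9 − 1(379.4) = 324.5
  A: 0 + 1(379.4) − 1(216.8) = 162.6
  F: 0 + 1(216.8) = 216.8
Total out = 324.5 + 162.6 + 216.8 = 703.9 lbmol/h.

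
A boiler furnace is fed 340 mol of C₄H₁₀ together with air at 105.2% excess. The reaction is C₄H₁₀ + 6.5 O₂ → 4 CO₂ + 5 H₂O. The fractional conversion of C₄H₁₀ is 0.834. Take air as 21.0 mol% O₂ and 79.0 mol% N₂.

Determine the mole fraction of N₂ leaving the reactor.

0.763

Stoichiometric O₂ = 6.5 × 340 = 2210 mol; O₂ fed = 2210 × 2.052 = 4535 mol.
N₂ fed = 4535 × 79/21 = 17060 mol.
Fuel reacted = 0.834 × 340 → ξ = 283.6 mol.
Outlet (n = n₀ + ν ξ):
  C₄H₁₀: 340 − 1(283.6) = 56.44
  O₂: 4535 − 6.5(283.6) = 2692
  N₂: 17060 (inert)
  CO₂: 0 + 4(283.6) = 1134
  H₂O: 0 + 5(283.6) = 1418
Total out = 22360 mol; y_N₂ = 17060 / 22360 = 0.763.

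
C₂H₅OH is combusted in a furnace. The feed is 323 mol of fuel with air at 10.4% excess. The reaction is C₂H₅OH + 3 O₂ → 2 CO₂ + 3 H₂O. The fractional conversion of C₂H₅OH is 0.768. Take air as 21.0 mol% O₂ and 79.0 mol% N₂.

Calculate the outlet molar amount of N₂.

Stoichiometric O₂ = 3 × 323 = 969 mol; O₂ fed = 969 × 1.104 = 1070 mol.
N₂ fed = 1070 × 79/21 = 4024 mol.
Fuel reacted = 0.768 × 323 → ξ = 248.1 mol.
Outlet (n = n₀ + ν ξ):
  C₂H₅OH: 323 − 1(248.1) = 74.94
  O₂: 1070 − 3(248.1) = 325.6
  N₂: 4024 (inert)
  CO₂: 0 + 2(248.1) = 496.1
  H₂O: 0 + 3(248.1) = 744.2

4020 mol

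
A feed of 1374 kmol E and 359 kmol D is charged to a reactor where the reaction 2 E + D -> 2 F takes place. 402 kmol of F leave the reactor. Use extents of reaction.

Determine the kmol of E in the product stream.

972 kmol

For F: n = n₀ + 2ξ → 402 = 0 + 2ξ, giving ξ = 201 kmol.
Outlet amounts (n = n₀ + ν ξ):
  E: 1374 − 2(201) = 972
  D: 359 − 1(201) = 158
  F: 0 + 2(201) = 402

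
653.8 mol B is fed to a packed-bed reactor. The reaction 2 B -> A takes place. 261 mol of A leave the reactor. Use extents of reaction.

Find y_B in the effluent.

For A: n = n₀ + 1ξ → 261 = 0 + 1ξ, giving ξ = 261 mol.
Outlet amounts (n = n₀ + ν ξ):
  B: 653.8 − 2(261) = 131.8
  A: 0 + 1(261) = 261
Total out = 392.8 mol; y_B = 131.8 / 392.8 = 0.3355.

0.336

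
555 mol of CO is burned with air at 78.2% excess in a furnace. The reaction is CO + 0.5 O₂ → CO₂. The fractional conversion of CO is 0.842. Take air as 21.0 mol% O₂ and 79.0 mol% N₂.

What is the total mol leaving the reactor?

2680 mol

Stoichiometric O₂ = 0.5 × 555 = 277.5 mol; O₂ fed = 277.5 × 1.782 = 494.5 mol.
N₂ fed = 494.5 × 79/21 = 1860 mol.
Fuel reacted = 0.842 × 555 → ξ = 467.3 mol.
Outlet (n = n₀ + ν ξ):
  CO: 555 − 1(467.3) = 87.69
  O₂: 494.5 − 0.5(467.3) = 260.9
  N₂: 1860 (inert)
  CO₂: 0 + 1(467.3) = 467.3
Total out = 87.69 + 260.9 + 1860 + 467.3 = 2676 mol.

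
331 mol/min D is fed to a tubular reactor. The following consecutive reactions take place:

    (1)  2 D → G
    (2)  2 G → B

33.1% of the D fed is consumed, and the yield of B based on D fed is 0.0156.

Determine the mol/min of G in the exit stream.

44.5 mol/min

Conversion of D: D consumed = 2ξ₁ = 0.331 × 331 → ξ₁ = 54.78 mol/min.
Yield of B: 1ξ₂ / 331 = 0.0156 → ξ₂ = 5.164 mol/min.
Outlet amounts (n = n₀ + Σ ν·ξ):
  D: 331 − 2(54.78) = 221.4
  G: 0 + 1(54.78) − 2(5.164) = 44.45
  B: 0 + 1(5.164) = 5.164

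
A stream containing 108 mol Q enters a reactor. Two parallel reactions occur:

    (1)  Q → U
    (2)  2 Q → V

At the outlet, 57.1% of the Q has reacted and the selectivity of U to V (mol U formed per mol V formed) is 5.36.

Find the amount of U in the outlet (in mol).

44.9 mol

Conversion of Q: Q consumed = 0.571 × 108 = 61.67 mol = 1ξ₁ + 2ξ₂.
Selectivity: 1ξ₁ / (1ξ₂) = 5.36 → ξ₁ = 5.36 ξ₂.
Substitute: (1·5.36 + 2) ξ₂ = 61.67 → ξ₂ = 8.379 mol, ξ₁ = 44.91 mol.
Outlet amounts (n = n₀ + Σ ν·ξ):
  Q: 108 − 1(44.91) − 2(8.379) = 46.33
  U: 0 + 1(44.91) = 44.91
  V: 0 + 1(8.379) = 8.379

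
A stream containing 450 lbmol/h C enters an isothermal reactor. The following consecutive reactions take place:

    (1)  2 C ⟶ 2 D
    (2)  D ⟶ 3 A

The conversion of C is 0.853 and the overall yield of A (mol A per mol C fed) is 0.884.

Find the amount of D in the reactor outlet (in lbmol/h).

251 lbmol/h

Conversion of C: C consumed = 2ξ₁ = 0.853 × 450 → ξ₁ = 191.9 lbmol/h.
Yield of A: 3ξ₂ / 450 = 0.884 → ξ₂ = 132.6 lbmol/h.
Outlet amounts (n = n₀ + Σ ν·ξ):
  C: 450 − 2(191.9) = 66.15
  D: 0 + 2(191.9) − 1(132.6) = 251.2
  A: 0 + 3(132.6) = 397.8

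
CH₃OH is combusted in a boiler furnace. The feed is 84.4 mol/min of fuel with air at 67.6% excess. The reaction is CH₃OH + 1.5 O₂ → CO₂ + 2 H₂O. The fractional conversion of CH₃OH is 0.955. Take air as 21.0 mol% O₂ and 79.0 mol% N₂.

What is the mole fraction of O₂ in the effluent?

Stoichiometric O₂ = 1.5 × 84.4 = 126.6 mol/min; O₂ fed = 126.6 × 1.676 = 212.2 mol/min.
N₂ fed = 212.2 × 79/21 = 798.2 mol/min.
Fuel reacted = 0.955 × 84.4 → ξ = 80.6 mol/min.
Outlet (n = n₀ + ν ξ):
  CH₃OH: 84.4 − 1(80.6) = 3.798
  O₂: 212.2 − 1.5(80.6) = 91.28
  N₂: 798.2 (inert)
  CO₂: 0 + 1(80.6) = 80.6
  H₂O: 0 + 2(80.6) = 161.2
Total out = 1135 mol/min; y_O₂ = 91.28 / 1135 = 0.08042.

0.0804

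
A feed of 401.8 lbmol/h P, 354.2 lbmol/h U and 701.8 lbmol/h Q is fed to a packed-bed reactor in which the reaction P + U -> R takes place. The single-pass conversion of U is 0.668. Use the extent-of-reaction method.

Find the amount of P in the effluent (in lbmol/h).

165 lbmol/h

U reacted = 0.668 × 354.2 = 236.6 lbmol/h; ν_U = −1, so ξ = 236.6/1 = 236.6 lbmol/h.
Outlet amounts (n = n₀ + ν ξ):
  P: 401.8 − 1(236.6) = 165.2
  U: 354.2 − 1(236.6) = 117.6
  R: 0 + 1(236.6) = 236.6
  Q: 701.8 (inert)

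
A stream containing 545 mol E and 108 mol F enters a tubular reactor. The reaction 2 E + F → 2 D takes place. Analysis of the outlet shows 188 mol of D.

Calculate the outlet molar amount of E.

For D: n = n₀ + 2ξ → 188 = 0 + 2ξ, giving ξ = 94 mol.
Outlet amounts (n = n₀ + ν ξ):
  E: 545 − 2(94) = 357
  F: 108 − 1(94) = 14
  D: 0 + 2(94) = 188

357 mol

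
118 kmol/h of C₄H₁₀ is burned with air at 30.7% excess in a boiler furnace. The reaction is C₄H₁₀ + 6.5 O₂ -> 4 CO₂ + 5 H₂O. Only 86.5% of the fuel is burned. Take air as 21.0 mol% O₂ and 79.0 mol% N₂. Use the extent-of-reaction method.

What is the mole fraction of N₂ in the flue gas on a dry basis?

0.832

Stoichiometric O₂ = 6.5 × 118 = 767 kmol/h; O₂ fed = 767 × 1.307 = 1002 kmol/h.
N₂ fed = 1002 × 79/21 = 3771 kmol/h.
Fuel reacted = 0.865 × 118 → ξ = 102.1 kmol/h.
Outlet (n = n₀ + ν ξ):
  C₄H₁₀: 118 − 1(102.1) = 15.93
  O₂: 1002 − 6.5(102.1) = 339
  N₂: 3771 (inert)
  CO₂: 0 + 4(102.1) = 408.3
  H₂O: 0 + 5(102.1) = 510.3
Dry total = 4534 kmol/h; y_N₂ (dry) = 3771 / 4534 = 0.8317.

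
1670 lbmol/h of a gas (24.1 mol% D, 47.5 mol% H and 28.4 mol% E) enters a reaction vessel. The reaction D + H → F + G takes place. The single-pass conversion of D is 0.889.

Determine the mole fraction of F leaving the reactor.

0.214

D reacted = 0.889 × 402.5 = 357.8 lbmol/h; ν_D = −1, so ξ = 357.8/1 = 357.8 lbmol/h.
Outlet amounts (n = n₀ + ν ξ):
  D: 402.5 − 1(357.8) = 44.67
  H: 793.2 − 1(357.8) = 435.5
  F: 0 + 1(357.8) = 357.8
  G: 0 + 1(357.8) = 357.8
  E: 474.3 (inert)
Total out = 1670 lbmol/h; y_F = 357.8 / 1670 = 0.2142.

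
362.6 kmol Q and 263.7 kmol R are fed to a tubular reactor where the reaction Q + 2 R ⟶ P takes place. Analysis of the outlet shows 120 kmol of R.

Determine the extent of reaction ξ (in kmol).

ξ = 71.8 kmol

For R: n = n₀ − 2ξ → 120 = 263.7 − 2ξ, giving ξ = 71.85 kmol.
Outlet amounts (n = n₀ + ν ξ):
  Q: 362.6 − 1(71.85) = 290.8
  R: 263.7 − 2(71.85) = 120
  P: 0 + 1(71.85) = 71.85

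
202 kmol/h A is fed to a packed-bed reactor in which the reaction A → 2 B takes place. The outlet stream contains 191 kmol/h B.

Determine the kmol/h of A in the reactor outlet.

For B: n = n₀ + 2ξ → 191 = 0 + 2ξ, giving ξ = 95.5 kmol/h.
Outlet amounts (n = n₀ + ν ξ):
  A: 202 − 1(95.5) = 106.5
  B: 0 + 2(95.5) = 191

106 kmol/h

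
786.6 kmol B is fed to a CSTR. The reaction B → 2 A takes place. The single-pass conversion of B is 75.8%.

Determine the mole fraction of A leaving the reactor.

0.862

B reacted = 0.758 × 786.6 = 596.2 kmol; ν_B = −1, so ξ = 596.2/1 = 596.2 kmol.
Outlet amounts (n = n₀ + ν ξ):
  B: 786.6 − 1(596.2) = 190.4
  A: 0 + 2(596.2) = 1192
Total out = 1383 kmol; y_A = 1192 / 1383 = 0.8623.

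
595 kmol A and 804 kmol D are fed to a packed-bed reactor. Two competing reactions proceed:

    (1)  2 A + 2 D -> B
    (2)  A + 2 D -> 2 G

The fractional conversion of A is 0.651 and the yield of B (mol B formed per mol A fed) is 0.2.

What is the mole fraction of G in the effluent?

0.335

Yield of B: 1ξ₁ / 595 = 0.2 → ξ₁ = 119 kmol.
Conversion of A: 2ξ₁ + 1ξ₂ = 0.651 × 595 = 387.3 → ξ₂ = 149.3 kmol.
Outlet amounts (n = n₀ + Σ ν·ξ):
  A: 595 − 2(119) − 1(149.3) = 207.7
  D: 804 − 2(119) − 2(149.3) = 267.3
  B: 0 + 1(119) = 119
  G: 0 + 2(149.3) = 298.7
Total out = 892.7 kmol; y_G = 298.7 / 892.7 = 0.3346.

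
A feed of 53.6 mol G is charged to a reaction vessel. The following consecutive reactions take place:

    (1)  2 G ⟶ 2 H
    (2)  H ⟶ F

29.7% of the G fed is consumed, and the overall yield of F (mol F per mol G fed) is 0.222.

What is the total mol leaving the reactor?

53.6 mol

Conversion of G: G consumed = 2ξ₁ = 0.297 × 53.6 → ξ₁ = 7.96 mol.
Yield of F: 1ξ₂ / 53.6 = 0.222 → ξ₂ = 11.9 mol.
Outlet amounts (n = n₀ + Σ ν·ξ):
  G: 53.6 − 2(7.96) = 37.68
  H: 0 + 2(7.96) − 1(11.9) = 4.02
  F: 0 + 1(11.9) = 11.9
Total out = 37.68 + 4.02 + 11.9 = 53.6 mol.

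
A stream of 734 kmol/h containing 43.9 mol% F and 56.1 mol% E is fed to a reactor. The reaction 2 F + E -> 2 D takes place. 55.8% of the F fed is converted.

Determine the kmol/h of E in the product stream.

322 kmol/h

F reacted = 0.558 × 322.2 = 179.8 kmol/h; ν_F = −2, so ξ = 179.8/2 = 89.9 kmol/h.
Outlet amounts (n = n₀ + ν ξ):
  F: 322.2 − 2(89.9) = 142.4
  E: 411.8 − 1(89.9) = 321.9
  D: 0 + 2(89.9) = 179.8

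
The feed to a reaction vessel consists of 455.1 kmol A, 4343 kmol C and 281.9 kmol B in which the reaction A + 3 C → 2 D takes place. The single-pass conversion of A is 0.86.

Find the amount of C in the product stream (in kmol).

3170 kmol

A reacted = 0.86 × 455.1 = 391.4 kmol; ν_A = −1, so ξ = 391.4/1 = 391.4 kmol.
Outlet amounts (n = n₀ + ν ξ):
  A: 455.1 − 1(391.4) = 63.71
  C: 4343 − 3(391.4) = 3169
  D: 0 + 2(391.4) = 782.8
  B: 281.9 (inert)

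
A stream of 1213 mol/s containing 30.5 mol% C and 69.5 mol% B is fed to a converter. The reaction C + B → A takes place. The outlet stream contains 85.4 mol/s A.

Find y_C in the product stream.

For A: n = n₀ + 1ξ → 85.4 = 0 + 1ξ, giving ξ = 85.4 mol/s.
Outlet amounts (n = n₀ + ν ξ):
  C: 370 − 1(85.4) = 284.6
  B: 843 − 1(85.4) = 757.6
  A: 0 + 1(85.4) = 85.4
Total out = 1128 mol/s; y_C = 284.6 / 1128 = 0.2524.

0.252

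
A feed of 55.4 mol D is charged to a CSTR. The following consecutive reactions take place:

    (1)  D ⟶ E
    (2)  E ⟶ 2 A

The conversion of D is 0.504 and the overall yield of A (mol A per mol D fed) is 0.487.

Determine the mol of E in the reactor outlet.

Conversion of D: D consumed = 1ξ₁ = 0.504 × 55.4 → ξ₁ = 27.92 mol.
Yield of A: 2ξ₂ / 55.4 = 0.487 → ξ₂ = 13.49 mol.
Outlet amounts (n = n₀ + Σ ν·ξ):
  D: 55.4 − 1(27.92) = 27.48
  E: 0 + 1(27.92) − 1(13.49) = 14.43
  A: 0 + 2(13.49) = 26.98

14.4 mol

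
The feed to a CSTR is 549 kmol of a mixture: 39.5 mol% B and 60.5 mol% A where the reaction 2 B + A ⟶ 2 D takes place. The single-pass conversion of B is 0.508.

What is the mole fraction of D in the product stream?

B reacted = 0.508 × 216.9 = 110.2 kmol; ν_B = −2, so ξ = 110.2/2 = 55.08 kmol.
Outlet amounts (n = n₀ + ν ξ):
  B: 216.9 − 2(55.08) = 106.7
  A: 332.1 − 1(55.08) = 277.1
  D: 0 + 2(55.08) = 110.2
Total out = 493.9 kmol; y_D = 110.2 / 493.9 = 0.223.

0.223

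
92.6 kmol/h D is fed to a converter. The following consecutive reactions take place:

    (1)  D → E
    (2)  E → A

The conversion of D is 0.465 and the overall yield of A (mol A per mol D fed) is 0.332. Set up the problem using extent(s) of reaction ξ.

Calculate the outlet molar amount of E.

Conversion of D: D consumed = 1ξ₁ = 0.465 × 92.6 → ξ₁ = 43.06 kmol/h.
Yield of A: 1ξ₂ / 92.6 = 0.332 → ξ₂ = 30.74 kmol/h.
Outlet amounts (n = n₀ + Σ ν·ξ):
  D: 92.6 − 1(43.06) = 49.54
  E: 0 + 1(43.06) − 1(30.74) = 12.32
  A: 0 + 1(30.74) = 30.74

12.3 kmol/h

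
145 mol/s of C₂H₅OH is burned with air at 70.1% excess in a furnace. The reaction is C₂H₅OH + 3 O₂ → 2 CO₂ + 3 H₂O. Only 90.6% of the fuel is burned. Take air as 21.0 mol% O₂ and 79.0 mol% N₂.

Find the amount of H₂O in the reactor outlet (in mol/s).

Stoichiometric O₂ = 3 × 145 = 435 mol/s; O₂ fed = 435 × 1.701 = 739.9 mol/s.
N₂ fed = 739.9 × 79/21 = 2784 mol/s.
Fuel reacted = 0.906 × 145 → ξ = 131.4 mol/s.
Outlet (n = n₀ + ν ξ):
  C₂H₅OH: 145 − 1(131.4) = 13.63
  O₂: 739.9 − 3(131.4) = 345.8
  N₂: 2784 (inert)
  CO₂: 0 + 2(131.4) = 262.7
  H₂O: 0 + 3(131.4) = 394.1

394 mol/s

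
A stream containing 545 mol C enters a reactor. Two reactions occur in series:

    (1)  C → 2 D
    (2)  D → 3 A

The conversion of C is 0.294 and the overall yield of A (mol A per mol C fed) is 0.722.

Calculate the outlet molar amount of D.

189 mol

Conversion of C: C consumed = 1ξ₁ = 0.294 × 545 → ξ₁ = 160.2 mol.
Yield of A: 3ξ₂ / 545 = 0.722 → ξ₂ = 131.2 mol.
Outlet amounts (n = n₀ + Σ ν·ξ):
  C: 545 − 1(160.2) = 384.8
  D: 0 + 2(160.2) − 1(131.2) = 189.3
  A: 0 + 3(131.2) = 393.5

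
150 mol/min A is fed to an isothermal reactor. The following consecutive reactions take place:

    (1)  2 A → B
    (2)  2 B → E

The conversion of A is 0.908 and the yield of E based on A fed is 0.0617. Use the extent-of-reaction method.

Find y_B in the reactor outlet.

Conversion of A: A consumed = 2ξ₁ = 0.908 × 150 → ξ₁ = 68.1 mol/min.
Yield of E: 1ξ₂ / 150 = 0.0617 → ξ₂ = 9.255 mol/min.
Outlet amounts (n = n₀ + Σ ν·ξ):
  A: 150 − 2(68.1) = 13.8
  B: 0 + 1(68.1) − 2(9.255) = 49.59
  E: 0 + 1(9.255) = 9.255
Total out = 72.64 mol/min; y_B = 49.59 / 72.64 = 0.6826.

0.683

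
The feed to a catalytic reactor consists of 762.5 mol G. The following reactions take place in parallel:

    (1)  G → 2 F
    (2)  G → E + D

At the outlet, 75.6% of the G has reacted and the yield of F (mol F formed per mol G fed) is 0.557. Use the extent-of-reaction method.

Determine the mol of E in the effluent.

Yield of F: 2ξ₁ / 762.5 = 0.557 → ξ₁ = 212.4 mol.
Conversion of G: 1ξ₁ + 1ξ₂ = 0.756 × 762.5 = 576.5 → ξ₂ = 364.1 mol.
Outlet amounts (n = n₀ + Σ ν·ξ):
  G: 762.5 − 1(212.4) − 1(364.1) = 186
  F: 0 + 2(212.4) = 424.7
  E: 0 + 1(364.1) = 364.1
  D: 0 + 1(364.1) = 364.1

364 mol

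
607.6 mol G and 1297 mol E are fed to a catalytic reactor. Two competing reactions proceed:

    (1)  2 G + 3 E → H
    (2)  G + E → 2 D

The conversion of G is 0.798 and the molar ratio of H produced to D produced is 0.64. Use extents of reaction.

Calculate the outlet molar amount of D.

272 mol

Conversion of G: G consumed = 0.798 × 607.6 = 484.9 mol = 2ξ₁ + 1ξ₂.
Selectivity: 1ξ₁ / (2ξ₂) = 0.64 → ξ₁ = 1.28 ξ₂.
Substitute: (2·1.28 + 1) ξ₂ = 484.9 → ξ₂ = 136.2 mol, ξ₁ = 174.3 mol.
Outlet amounts (n = n₀ + Σ ν·ξ):
  G: 607.6 − 2(174.3) − 1(136.2) = 122.7
  E: 1297 − 3(174.3) − 1(136.2) = 637.8
  H: 0 + 1(174.3) = 174.3
  D: 0 + 2(136.2) = 272.4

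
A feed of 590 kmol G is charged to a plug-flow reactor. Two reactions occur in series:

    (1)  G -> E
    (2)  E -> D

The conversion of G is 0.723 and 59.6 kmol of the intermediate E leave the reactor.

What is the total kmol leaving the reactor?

590 kmol

Conversion of G: G consumed = 1ξ₁ = 0.723 × 590 → ξ₁ = 426.6 kmol.
E balance: n_E = 0 + 1ξ₁ − 1ξ₂ = 59.6 → ξ₂ = (1·426.6 − 59.6)/1 = 367 kmol.
Outlet amounts (n = n₀ + Σ ν·ξ):
  G: 590 − 1(426.6) = 163.4
  E: 0 + 1(426.6) − 1(367) = 59.6
  D: 0 + 1(367) = 367
Total out = 163.4 + 59.6 + 367 = 590 kmol.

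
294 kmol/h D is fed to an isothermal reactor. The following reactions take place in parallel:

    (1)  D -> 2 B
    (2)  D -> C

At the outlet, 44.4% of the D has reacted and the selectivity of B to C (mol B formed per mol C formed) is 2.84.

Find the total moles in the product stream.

371 kmol/h

Conversion of D: D consumed = 0.444 × 294 = 130.5 kmol/h = 1ξ₁ + 1ξ₂.
Selectivity: 2ξ₁ / (1ξ₂) = 2.84 → ξ₁ = 1.42 ξ₂.
Substitute: (1·1.42 + 1) ξ₂ = 130.5 → ξ₂ = 53.94 kmol/h, ξ₁ = 76.6 kmol/h.
Outlet amounts (n = n₀ + Σ ν·ξ):
  D: 294 − 1(76.6) − 1(53.94) = 163.5
  B: 0 + 2(76.6) = 153.2
  C: 0 + 1(53.94) = 53.94
Total out = 163.5 + 153.2 + 53.94 = 370.6 kmol/h.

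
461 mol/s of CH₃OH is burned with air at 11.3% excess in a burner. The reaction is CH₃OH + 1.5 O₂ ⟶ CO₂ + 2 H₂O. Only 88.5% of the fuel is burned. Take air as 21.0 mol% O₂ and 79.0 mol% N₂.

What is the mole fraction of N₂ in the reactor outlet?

0.669

Stoichiometric O₂ = 1.5 × 461 = 691.5 mol/s; O₂ fed = 691.5 × 1.113 = 769.6 mol/s.
N₂ fed = 769.6 × 79/21 = 2895 mol/s.
Fuel reacted = 0.885 × 461 → ξ = 408 mol/s.
Outlet (n = n₀ + ν ξ):
  CH₃OH: 461 − 1(408) = 53.01
  O₂: 769.6 − 1.5(408) = 157.7
  N₂: 2895 (inert)
  CO₂: 0 + 1(408) = 408
  H₂O: 0 + 2(408) = 816
Total out = 4330 mol/s; y_N₂ = 2895 / 4330 = 0.6687.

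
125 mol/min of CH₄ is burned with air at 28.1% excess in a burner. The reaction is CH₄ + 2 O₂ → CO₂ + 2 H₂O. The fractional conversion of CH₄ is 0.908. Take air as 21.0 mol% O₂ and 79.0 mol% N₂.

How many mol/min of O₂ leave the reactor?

93.3 mol/min

Stoichiometric O₂ = 2 × 125 = 250 mol/min; O₂ fed = 250 × 1.281 = 320.3 mol/min.
N₂ fed = 320.3 × 79/21 = 1205 mol/min.
Fuel reacted = 0.908 × 125 → ξ = 113.5 mol/min.
Outlet (n = n₀ + ν ξ):
  CH₄: 125 − 1(113.5) = 11.5
  O₂: 320.3 − 2(113.5) = 93.25
  N₂: 1205 (inert)
  CO₂: 0 + 1(113.5) = 113.5
  H₂O: 0 + 2(113.5) = 227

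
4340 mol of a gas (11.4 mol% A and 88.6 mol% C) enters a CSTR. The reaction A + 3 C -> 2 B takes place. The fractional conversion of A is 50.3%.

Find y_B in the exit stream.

A reacted = 0.503 × 494.8 = 248.9 mol; ν_A = −1, so ξ = 248.9/1 = 248.9 mol.
Outlet amounts (n = n₀ + ν ξ):
  A: 494.8 − 1(248.9) = 245.9
  C: 3845 − 3(248.9) = 3099
  B: 0 + 2(248.9) = 497.7
Total out = 3842 mol; y_B = 497.7 / 3842 = 0.1295.

0.13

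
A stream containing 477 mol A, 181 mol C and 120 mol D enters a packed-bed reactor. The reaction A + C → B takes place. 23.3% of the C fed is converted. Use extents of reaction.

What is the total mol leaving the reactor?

736 mol

C reacted = 0.233 × 181 = 42.17 mol; ν_C = −1, so ξ = 42.17/1 = 42.17 mol.
Outlet amounts (n = n₀ + ν ξ):
  A: 477 − 1(42.17) = 434.8
  C: 181 − 1(42.17) = 138.8
  B: 0 + 1(42.17) = 42.17
  D: 120 (inert)
Total out = 434.8 + 138.8 + 42.17 + 120 = 735.8 mol.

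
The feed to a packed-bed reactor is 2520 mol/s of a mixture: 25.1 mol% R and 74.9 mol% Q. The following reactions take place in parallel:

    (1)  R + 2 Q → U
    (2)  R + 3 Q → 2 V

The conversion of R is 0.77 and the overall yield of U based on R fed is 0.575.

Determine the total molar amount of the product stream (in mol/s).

Yield of U: 1ξ₁ / 632.5 = 0.575 → ξ₁ = 363.7 mol/s.
Conversion of R: 1ξ₁ + 1ξ₂ = 0.77 × 632.5 = 487 → ξ₂ = 123.3 mol/s.
Outlet amounts (n = n₀ + Σ ν·ξ):
  R: 632.5 − 1(363.7) − 1(123.3) = 145.5
  Q: 1887 − 2(363.7) − 3(123.3) = 790.1
  U: 0 + 1(363.7) = 363.7
  V: 0 + 2(123.3) = 246.7
Total out = 145.5 + 790.1 + 363.7 + 246.7 = 1546 mol/s.

1550 mol/s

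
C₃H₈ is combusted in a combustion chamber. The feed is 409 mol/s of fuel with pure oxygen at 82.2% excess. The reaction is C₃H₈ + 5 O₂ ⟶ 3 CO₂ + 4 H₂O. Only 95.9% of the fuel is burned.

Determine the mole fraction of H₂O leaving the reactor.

0.347

Stoichiometric O₂ = 5 × 409 = 2045 mol/s; O₂ fed = 2045 × 1.822 = 3726 mol/s.
Fuel reacted = 0.959 × 409 → ξ = 392.2 mol/s.
Outlet (n = n₀ + ν ξ):
  C₃H₈: 409 − 1(392.2) = 16.77
  O₂: 3726 − 5(392.2) = 1765
  CO₂: 0 + 3(392.2) = 1177
  H₂O: 0 + 4(392.2) = 1569
Total out = 4527 mol/s; y_H₂O = 1569 / 4527 = 0.3466.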